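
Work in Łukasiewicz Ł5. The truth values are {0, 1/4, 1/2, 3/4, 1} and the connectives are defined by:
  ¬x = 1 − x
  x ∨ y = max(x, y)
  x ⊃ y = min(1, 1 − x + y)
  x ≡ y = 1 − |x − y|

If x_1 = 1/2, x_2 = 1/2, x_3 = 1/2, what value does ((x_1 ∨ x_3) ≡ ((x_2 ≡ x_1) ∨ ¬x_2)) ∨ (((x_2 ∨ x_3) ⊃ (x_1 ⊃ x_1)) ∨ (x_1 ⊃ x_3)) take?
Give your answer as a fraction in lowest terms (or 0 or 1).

1

x_1 ∨ x_3 = 1/2 ∨ 1/2 = 1/2
x_2 ≡ x_1 = 1/2 ≡ 1/2 = 1
¬x_2 = ¬1/2 = 1/2
(x_2 ≡ x_1) ∨ ¬x_2 = 1 ∨ 1/2 = 1
(x_1 ∨ x_3) ≡ ((x_2 ≡ x_1) ∨ ¬x_2) = 1/2 ≡ 1 = 1/2
x_2 ∨ x_3 = 1/2 ∨ 1/2 = 1/2
x_1 ⊃ x_1 = 1/2 ⊃ 1/2 = 1
(x_2 ∨ x_3) ⊃ (x_1 ⊃ x_1) = 1/2 ⊃ 1 = 1
x_1 ⊃ x_3 = 1/2 ⊃ 1/2 = 1
((x_2 ∨ x_3) ⊃ (x_1 ⊃ x_1)) ∨ (x_1 ⊃ x_3) = 1 ∨ 1 = 1
((x_1 ∨ x_3) ≡ ((x_2 ≡ x_1) ∨ ¬x_2)) ∨ (((x_2 ∨ x_3) ⊃ (x_1 ⊃ x_1)) ∨ (x_1 ⊃ x_3)) = 1/2 ∨ 1 = 1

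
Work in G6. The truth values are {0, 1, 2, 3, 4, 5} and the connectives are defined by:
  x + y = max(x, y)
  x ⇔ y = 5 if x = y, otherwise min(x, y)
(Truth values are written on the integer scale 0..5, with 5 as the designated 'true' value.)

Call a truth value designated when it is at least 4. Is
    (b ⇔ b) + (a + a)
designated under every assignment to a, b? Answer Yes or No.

At a = 2, b = 1, for instance:
b ⇔ b = 1 ⇔ 1 = 5
a + a = 2 + 2 = 2
(b ⇔ b) + (a + a) = 5 + 2 = 5
and checking the remaining 35 assignments likewise gives ≥ 4 in every case.

Yes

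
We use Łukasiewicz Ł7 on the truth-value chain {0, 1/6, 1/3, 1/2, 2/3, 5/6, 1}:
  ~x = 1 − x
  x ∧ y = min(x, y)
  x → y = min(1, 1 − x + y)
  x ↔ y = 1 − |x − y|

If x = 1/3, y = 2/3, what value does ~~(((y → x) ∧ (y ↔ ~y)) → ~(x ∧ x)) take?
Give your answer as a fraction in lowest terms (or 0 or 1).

y → x = 2/3 → 1/3 = 2/3
~y = ~2/3 = 1/3
y ↔ ~y = 2/3 ↔ 1/3 = 2/3
(y → x) ∧ (y ↔ ~y) = 2/3 ∧ 2/3 = 2/3
x ∧ x = 1/3 ∧ 1/3 = 1/3
~(x ∧ x) = ~1/3 = 2/3
((y → x) ∧ (y ↔ ~y)) → ~(x ∧ x) = 2/3 → 2/3 = 1
~(((y → x) ∧ (y ↔ ~y)) → ~(x ∧ x)) = ~1 = 0
~~(((y → x) ∧ (y ↔ ~y)) → ~(x ∧ x)) = ~0 = 1

1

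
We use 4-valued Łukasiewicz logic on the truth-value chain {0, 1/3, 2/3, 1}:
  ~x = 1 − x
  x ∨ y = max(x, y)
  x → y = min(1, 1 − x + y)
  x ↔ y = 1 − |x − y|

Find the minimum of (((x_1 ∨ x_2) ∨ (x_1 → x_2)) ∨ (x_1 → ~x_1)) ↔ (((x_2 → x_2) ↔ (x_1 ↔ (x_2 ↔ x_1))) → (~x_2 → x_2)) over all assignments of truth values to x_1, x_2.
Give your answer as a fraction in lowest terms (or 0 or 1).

1/3

Take x_1 = 1/3, x_2 = 0:
x_1 ∨ x_2 = 1/3 ∨ 0 = 1/3
x_1 → x_2 = 1/3 → 0 = 2/3
(x_1 ∨ x_2) ∨ (x_1 → x_2) = 1/3 ∨ 2/3 = 2/3
~x_1 = ~1/3 = 2/3
x_1 → ~x_1 = 1/3 → 2/3 = 1
((x_1 ∨ x_2) ∨ (x_1 → x_2)) ∨ (x_1 → ~x_1) = 2/3 ∨ 1 = 1
x_2 → x_2 = 0 → 0 = 1
x_2 ↔ x_1 = 0 ↔ 1/3 = 2/3
x_1 ↔ (x_2 ↔ x_1) = 1/3 ↔ 2/3 = 2/3
(x_2 → x_2) ↔ (x_1 ↔ (x_2 ↔ x_1)) = 1 ↔ 2/3 = 2/3
~x_2 = ~0 = 1
~x_2 → x_2 = 1 → 0 = 0
((x_2 → x_2) ↔ (x_1 ↔ (x_2 ↔ x_1))) → (~x_2 → x_2) = 2/3 → 0 = 1/3
(((x_1 ∨ x_2) ∨ (x_1 → x_2)) ∨ (x_1 → ~x_1)) ↔ (((x_2 → x_2) ↔ (x_1 ↔ (x_2 ↔ x_1))) → (~x_2 → x_2)) = 1 ↔ 1/3 = 1/3
No assignment yields a value below 1/3, so this is the minimum.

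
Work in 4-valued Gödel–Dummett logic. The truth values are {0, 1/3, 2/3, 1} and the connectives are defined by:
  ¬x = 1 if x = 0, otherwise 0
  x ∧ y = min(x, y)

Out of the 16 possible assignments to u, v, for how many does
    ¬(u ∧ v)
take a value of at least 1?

7

u = 0, v = 0 ↦ 1  ≥
u = 0, v = 1/3 ↦ 1  ≥
u = 0, v = 2/3 ↦ 1  ≥
u = 0, v = 1 ↦ 1  ≥
u = 1/3, v = 0 ↦ 1  ≥
u = 1/3, v = 1/3 ↦ 0  <
u = 1/3, v = 2/3 ↦ 0  <
u = 1/3, v = 1 ↦ 0  <
u = 2/3, v = 0 ↦ 1  ≥
u = 2/3, v = 1/3 ↦ 0  <
u = 2/3, v = 2/3 ↦ 0  <
u = 2/3, v = 1 ↦ 0  <
u = 1, v = 0 ↦ 1  ≥
u = 1, v = 1/3 ↦ 0  <
u = 1, v = 2/3 ↦ 0  <
u = 1, v = 1 ↦ 0  <
So 7 of the 16 assignments meet the threshold.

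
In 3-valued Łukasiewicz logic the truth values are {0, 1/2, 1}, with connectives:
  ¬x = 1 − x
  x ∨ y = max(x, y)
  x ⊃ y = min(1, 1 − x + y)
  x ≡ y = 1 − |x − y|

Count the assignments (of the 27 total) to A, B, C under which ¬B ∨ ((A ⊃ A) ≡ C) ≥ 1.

value 1: 15 assignments (counts)
value 1/2: 9 assignments
value 0: 3 assignments
So 15 of the 27 assignments meet the threshold.

15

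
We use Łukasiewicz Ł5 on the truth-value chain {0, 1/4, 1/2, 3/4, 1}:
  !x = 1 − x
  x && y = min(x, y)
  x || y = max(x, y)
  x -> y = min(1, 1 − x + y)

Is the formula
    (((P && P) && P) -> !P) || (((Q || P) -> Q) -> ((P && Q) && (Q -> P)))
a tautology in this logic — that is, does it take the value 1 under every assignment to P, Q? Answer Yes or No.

No

Counterexample: take P = 3/4, Q = 0.
P && P = 3/4 && 3/4 = 3/4
(P && P) && P = 3/4 && 3/4 = 3/4
!P = !3/4 = 1/4
((P && P) && P) -> !P = 3/4 -> 1/4 = 1/2
Q || P = 0 || 3/4 = 3/4
(Q || P) -> Q = 3/4 -> 0 = 1/4
P && Q = 3/4 && 0 = 0
Q -> P = 0 -> 3/4 = 1
(P && Q) && (Q -> P) = 0 && 1 = 0
((Q || P) -> Q) -> ((P && Q) && (Q -> P)) = 1/4 -> 0 = 3/4
(((P && P) && P) -> !P) || (((Q || P) -> Q) -> ((P && Q) && (Q -> P))) = 1/2 || 3/4 = 3/4
This gives 3/4 ≠ 1.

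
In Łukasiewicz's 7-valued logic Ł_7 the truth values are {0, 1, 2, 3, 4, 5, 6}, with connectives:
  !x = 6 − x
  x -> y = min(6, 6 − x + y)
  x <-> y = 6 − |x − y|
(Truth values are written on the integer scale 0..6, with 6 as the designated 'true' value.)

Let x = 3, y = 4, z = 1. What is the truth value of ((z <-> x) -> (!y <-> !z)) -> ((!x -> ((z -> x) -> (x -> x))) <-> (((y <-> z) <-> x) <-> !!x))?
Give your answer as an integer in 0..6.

4

z <-> x = 1 <-> 3 = 4
!y = !4 = 2
!z = !1 = 5
!y <-> !z = 2 <-> 5 = 3
(z <-> x) -> (!y <-> !z) = 4 -> 3 = 5
!x = !3 = 3
z -> x = 1 -> 3 = 6
x -> x = 3 -> 3 = 6
(z -> x) -> (x -> x) = 6 -> 6 = 6
!x -> ((z -> x) -> (x -> x)) = 3 -> 6 = 6
y <-> z = 4 <-> 1 = 3
(y <-> z) <-> x = 3 <-> 3 = 6
!x = !3 = 3
!!x = !3 = 3
((y <-> z) <-> x) <-> !!x = 6 <-> 3 = 3
(!x -> ((z -> x) -> (x -> x))) <-> (((y <-> z) <-> x) <-> !!x) = 6 <-> 3 = 3
((z <-> x) -> (!y <-> !z)) -> ((!x -> ((z -> x) -> (x -> x))) <-> (((y <-> z) <-> x) <-> !!x)) = 5 -> 3 = 4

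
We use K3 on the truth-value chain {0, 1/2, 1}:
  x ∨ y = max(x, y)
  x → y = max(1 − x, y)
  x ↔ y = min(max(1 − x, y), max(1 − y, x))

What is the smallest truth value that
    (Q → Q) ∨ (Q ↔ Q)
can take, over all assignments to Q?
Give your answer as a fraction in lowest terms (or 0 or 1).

Take Q = 1/2:
Q → Q = 1/2 → 1/2 = 1/2
Q ↔ Q = 1/2 ↔ 1/2 = 1/2
(Q → Q) ∨ (Q ↔ Q) = 1/2 ∨ 1/2 = 1/2
No assignment yields a value below 1/2, so this is the minimum.

1/2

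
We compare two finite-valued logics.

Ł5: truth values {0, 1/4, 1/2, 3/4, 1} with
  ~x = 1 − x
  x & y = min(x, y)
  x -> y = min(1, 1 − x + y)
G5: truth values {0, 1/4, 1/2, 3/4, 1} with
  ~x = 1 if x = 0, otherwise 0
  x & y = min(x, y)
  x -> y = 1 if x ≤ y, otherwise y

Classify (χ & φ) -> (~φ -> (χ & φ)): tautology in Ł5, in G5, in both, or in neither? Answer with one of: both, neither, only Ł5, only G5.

In Ł5: every assignment gives 1 — tautology.
In G5: every assignment gives 1 — tautology.

both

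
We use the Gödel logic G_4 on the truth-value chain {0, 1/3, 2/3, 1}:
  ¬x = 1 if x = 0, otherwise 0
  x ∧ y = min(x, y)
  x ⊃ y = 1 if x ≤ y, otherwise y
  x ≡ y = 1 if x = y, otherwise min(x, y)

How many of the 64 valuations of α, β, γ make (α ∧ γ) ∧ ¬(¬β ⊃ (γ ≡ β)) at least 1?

1

value 1: 1 assignment (counts)
value 2/3: 3 assignments
value 1/3: 5 assignments
value 0: 55 assignments
So 1 of the 64 assignments meets the threshold.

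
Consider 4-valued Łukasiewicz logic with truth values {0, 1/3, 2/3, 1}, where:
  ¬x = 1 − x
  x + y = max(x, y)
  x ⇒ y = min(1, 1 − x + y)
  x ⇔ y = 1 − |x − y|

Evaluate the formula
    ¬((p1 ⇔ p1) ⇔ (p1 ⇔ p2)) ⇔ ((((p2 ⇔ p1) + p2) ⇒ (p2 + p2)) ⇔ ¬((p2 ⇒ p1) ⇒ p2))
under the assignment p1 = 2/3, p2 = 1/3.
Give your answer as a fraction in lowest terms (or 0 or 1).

p1 ⇔ p1 = 2/3 ⇔ 2/3 = 1
p1 ⇔ p2 = 2/3 ⇔ 1/3 = 2/3
(p1 ⇔ p1) ⇔ (p1 ⇔ p2) = 1 ⇔ 2/3 = 2/3
¬((p1 ⇔ p1) ⇔ (p1 ⇔ p2)) = ¬2/3 = 1/3
p2 ⇔ p1 = 1/3 ⇔ 2/3 = 2/3
(p2 ⇔ p1) + p2 = 2/3 + 1/3 = 2/3
p2 + p2 = 1/3 + 1/3 = 1/3
((p2 ⇔ p1) + p2) ⇒ (p2 + p2) = 2/3 ⇒ 1/3 = 2/3
p2 ⇒ p1 = 1/3 ⇒ 2/3 = 1
(p2 ⇒ p1) ⇒ p2 = 1 ⇒ 1/3 = 1/3
¬((p2 ⇒ p1) ⇒ p2) = ¬1/3 = 2/3
(((p2 ⇔ p1) + p2) ⇒ (p2 + p2)) ⇔ ¬((p2 ⇒ p1) ⇒ p2) = 2/3 ⇔ 2/3 = 1
¬((p1 ⇔ p1) ⇔ (p1 ⇔ p2)) ⇔ ((((p2 ⇔ p1) + p2) ⇒ (p2 + p2)) ⇔ ¬((p2 ⇒ p1) ⇒ p2)) = 1/3 ⇔ 1 = 1/3

1/3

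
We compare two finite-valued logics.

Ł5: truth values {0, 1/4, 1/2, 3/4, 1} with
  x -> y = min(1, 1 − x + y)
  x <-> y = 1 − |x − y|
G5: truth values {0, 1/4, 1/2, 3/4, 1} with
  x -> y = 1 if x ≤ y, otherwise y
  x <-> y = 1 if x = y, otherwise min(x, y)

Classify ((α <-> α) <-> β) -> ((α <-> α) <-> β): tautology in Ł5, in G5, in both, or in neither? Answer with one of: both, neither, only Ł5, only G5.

In Ł5: every assignment gives 1 — tautology.
In G5: every assignment gives 1 — tautology.

both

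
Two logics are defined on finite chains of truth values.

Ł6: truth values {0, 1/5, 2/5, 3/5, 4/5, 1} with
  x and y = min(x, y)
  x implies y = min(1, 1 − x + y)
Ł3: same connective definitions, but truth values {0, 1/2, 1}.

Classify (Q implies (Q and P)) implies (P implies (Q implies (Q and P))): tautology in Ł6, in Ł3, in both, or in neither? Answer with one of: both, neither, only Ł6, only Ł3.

both

In Ł6: every assignment gives 1 — tautology.
In Ł3: every assignment gives 1 — tautology.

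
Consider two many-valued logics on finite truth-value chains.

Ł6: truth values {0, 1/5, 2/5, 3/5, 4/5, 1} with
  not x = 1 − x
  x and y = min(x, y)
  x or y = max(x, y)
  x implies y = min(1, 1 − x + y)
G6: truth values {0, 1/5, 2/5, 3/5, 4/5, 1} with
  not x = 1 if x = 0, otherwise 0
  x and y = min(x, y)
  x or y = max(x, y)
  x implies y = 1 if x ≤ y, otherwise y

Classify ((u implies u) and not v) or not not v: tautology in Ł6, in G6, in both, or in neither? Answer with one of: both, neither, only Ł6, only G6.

In Ł6: at u = 0, v = 1/5 the value is 4/5 — not a tautology.
In G6: every assignment gives 1 — tautology.

only G6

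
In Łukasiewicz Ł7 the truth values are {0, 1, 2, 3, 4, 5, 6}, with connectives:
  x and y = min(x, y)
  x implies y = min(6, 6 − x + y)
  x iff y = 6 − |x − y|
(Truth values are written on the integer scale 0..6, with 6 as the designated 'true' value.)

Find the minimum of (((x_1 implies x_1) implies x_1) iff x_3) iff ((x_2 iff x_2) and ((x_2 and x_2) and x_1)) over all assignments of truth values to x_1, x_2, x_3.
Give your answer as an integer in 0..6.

Take x_1 = 0, x_2 = 0, x_3 = 0:
x_1 implies x_1 = 0 implies 0 = 6
(x_1 implies x_1) implies x_1 = 6 implies 0 = 0
((x_1 implies x_1) implies x_1) iff x_3 = 0 iff 0 = 6
x_2 iff x_2 = 0 iff 0 = 6
x_2 and x_2 = 0 and 0 = 0
(x_2 and x_2) and x_1 = 0 and 0 = 0
(x_2 iff x_2) and ((x_2 and x_2) and x_1) = 6 and 0 = 0
(((x_1 implies x_1) implies x_1) iff x_3) iff ((x_2 iff x_2) and ((x_2 and x_2) and x_1)) = 6 iff 0 = 0
No assignment yields a value below 0, so this is the minimum.

0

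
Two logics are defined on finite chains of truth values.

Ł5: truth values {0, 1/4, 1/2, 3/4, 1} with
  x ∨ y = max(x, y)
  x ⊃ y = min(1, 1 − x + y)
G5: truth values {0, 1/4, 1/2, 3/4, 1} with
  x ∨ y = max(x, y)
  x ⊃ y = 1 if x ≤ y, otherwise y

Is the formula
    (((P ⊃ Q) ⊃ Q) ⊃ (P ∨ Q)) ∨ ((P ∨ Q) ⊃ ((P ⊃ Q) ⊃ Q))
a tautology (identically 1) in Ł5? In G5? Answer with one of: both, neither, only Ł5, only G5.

both

In Ł5: every assignment gives 1 — tautology.
In G5: every assignment gives 1 — tautology.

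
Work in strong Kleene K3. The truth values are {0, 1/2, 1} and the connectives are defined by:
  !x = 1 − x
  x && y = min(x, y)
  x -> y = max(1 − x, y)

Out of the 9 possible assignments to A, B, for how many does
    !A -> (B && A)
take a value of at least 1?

A = 0, B = 0 ↦ 0  <
A = 0, B = 1/2 ↦ 0  <
A = 0, B = 1 ↦ 0  <
A = 1/2, B = 0 ↦ 1/2  <
A = 1/2, B = 1/2 ↦ 1/2  <
A = 1/2, B = 1 ↦ 1/2  <
A = 1, B = 0 ↦ 1  ≥
A = 1, B = 1/2 ↦ 1  ≥
A = 1, B = 1 ↦ 1  ≥
So 3 of the 9 assignments meet the threshold.

3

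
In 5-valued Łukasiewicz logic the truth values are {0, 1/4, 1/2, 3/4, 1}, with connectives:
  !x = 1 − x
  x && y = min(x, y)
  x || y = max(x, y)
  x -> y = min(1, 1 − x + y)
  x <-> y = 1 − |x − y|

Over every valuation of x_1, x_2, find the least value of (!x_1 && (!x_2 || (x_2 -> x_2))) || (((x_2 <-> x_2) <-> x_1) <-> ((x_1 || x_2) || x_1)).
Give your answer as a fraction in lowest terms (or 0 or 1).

Take x_1 = 1/2, x_2 = 1:
!x_1 = !1/2 = 1/2
!x_2 = !1 = 0
x_2 -> x_2 = 1 -> 1 = 1
!x_2 || (x_2 -> x_2) = 0 || 1 = 1
!x_1 && (!x_2 || (x_2 -> x_2)) = 1/2 && 1 = 1/2
x_2 <-> x_2 = 1 <-> 1 = 1
(x_2 <-> x_2) <-> x_1 = 1 <-> 1/2 = 1/2
x_1 || x_2 = 1/2 || 1 = 1
(x_1 || x_2) || x_1 = 1 || 1/2 = 1
((x_2 <-> x_2) <-> x_1) <-> ((x_1 || x_2) || x_1) = 1/2 <-> 1 = 1/2
(!x_1 && (!x_2 || (x_2 -> x_2))) || (((x_2 <-> x_2) <-> x_1) <-> ((x_1 || x_2) || x_1)) = 1/2 || 1/2 = 1/2
No assignment yields a value below 1/2, so this is the minimum.

1/2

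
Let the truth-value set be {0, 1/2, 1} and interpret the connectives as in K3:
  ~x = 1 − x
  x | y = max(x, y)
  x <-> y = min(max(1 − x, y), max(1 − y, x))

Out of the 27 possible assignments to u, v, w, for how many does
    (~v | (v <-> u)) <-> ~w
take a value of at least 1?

5

value 1: 5 assignments (counts)
value 1/2: 17 assignments
value 0: 5 assignments
So 5 of the 27 assignments meet the threshold.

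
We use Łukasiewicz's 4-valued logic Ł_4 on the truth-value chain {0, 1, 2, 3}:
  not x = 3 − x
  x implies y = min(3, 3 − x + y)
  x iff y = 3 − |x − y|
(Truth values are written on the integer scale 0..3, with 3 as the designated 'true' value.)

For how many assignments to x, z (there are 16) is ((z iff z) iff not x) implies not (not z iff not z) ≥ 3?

4

x = 0, z = 0 ↦ 0  <
x = 0, z = 1 ↦ 0  <
x = 0, z = 2 ↦ 0  <
x = 0, z = 3 ↦ 0  <
x = 1, z = 0 ↦ 1  <
x = 1, z = 1 ↦ 1  <
x = 1, z = 2 ↦ 1  <
x = 1, z = 3 ↦ 1  <
x = 2, z = 0 ↦ 2  <
x = 2, z = 1 ↦ 2  <
x = 2, z = 2 ↦ 2  <
x = 2, z = 3 ↦ 2  <
x = 3, z = 0 ↦ 3  ≥
x = 3, z = 1 ↦ 3  ≥
x = 3, z = 2 ↦ 3  ≥
x = 3, z = 3 ↦ 3  ≥
So 4 of the 16 assignments meet the threshold.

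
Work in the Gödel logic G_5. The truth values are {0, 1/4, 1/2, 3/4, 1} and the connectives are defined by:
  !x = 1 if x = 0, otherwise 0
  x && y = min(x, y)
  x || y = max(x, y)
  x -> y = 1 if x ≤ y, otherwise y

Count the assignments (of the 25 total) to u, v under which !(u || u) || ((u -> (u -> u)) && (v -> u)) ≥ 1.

value 1: 19 assignments (counts)
value 3/4: 1 assignment
value 1/2: 2 assignments
value 1/4: 3 assignments
So 19 of the 25 assignments meet the threshold.

19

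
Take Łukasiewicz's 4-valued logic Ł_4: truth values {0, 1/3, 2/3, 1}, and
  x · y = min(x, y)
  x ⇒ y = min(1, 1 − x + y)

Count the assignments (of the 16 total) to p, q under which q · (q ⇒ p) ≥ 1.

1

p = 0, q = 0 ↦ 0  <
p = 0, q = 1/3 ↦ 1/3  <
p = 0, q = 2/3 ↦ 1/3  <
p = 0, q = 1 ↦ 0  <
p = 1/3, q = 0 ↦ 0  <
p = 1/3, q = 1/3 ↦ 1/3  <
p = 1/3, q = 2/3 ↦ 2/3  <
p = 1/3, q = 1 ↦ 1/3  <
p = 2/3, q = 0 ↦ 0  <
p = 2/3, q = 1/3 ↦ 1/3  <
p = 2/3, q = 2/3 ↦ 2/3  <
p = 2/3, q = 1 ↦ 2/3  <
p = 1, q = 0 ↦ 0  <
p = 1, q = 1/3 ↦ 1/3  <
p = 1, q = 2/3 ↦ 2/3  <
p = 1, q = 1 ↦ 1  ≥
So 1 of the 16 assignments meets the threshold.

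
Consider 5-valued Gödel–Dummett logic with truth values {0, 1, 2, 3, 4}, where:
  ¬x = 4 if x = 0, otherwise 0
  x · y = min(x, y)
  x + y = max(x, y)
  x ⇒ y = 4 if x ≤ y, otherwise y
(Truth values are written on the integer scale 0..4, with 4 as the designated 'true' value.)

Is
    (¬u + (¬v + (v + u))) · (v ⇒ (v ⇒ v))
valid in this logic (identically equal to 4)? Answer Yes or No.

No

Counterexample: take u = 1, v = 1.
¬u = ¬1 = 0
¬v = ¬1 = 0
v + u = 1 + 1 = 1
¬v + (v + u) = 0 + 1 = 1
¬u + (¬v + (v + u)) = 0 + 1 = 1
v ⇒ v = 1 ⇒ 1 = 4
v ⇒ (v ⇒ v) = 1 ⇒ 4 = 4
(¬u + (¬v + (v + u))) · (v ⇒ (v ⇒ v)) = 1 · 4 = 1
This gives 1 ≠ 4.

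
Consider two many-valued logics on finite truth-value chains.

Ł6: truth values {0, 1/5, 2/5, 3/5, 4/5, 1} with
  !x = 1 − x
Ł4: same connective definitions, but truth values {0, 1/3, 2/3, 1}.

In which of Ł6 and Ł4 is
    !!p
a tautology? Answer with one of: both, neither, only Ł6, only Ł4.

In Ł6: at p = 0 the value is 0 — not a tautology.
In Ł4: at p = 0 the value is 0 — not a tautology.

neither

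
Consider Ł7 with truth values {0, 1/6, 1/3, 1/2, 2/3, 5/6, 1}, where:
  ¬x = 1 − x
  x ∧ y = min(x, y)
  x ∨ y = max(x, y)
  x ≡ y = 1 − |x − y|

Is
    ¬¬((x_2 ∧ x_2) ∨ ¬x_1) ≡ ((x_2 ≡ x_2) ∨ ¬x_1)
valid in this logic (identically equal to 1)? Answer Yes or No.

Counterexample: take x_1 = 1/6, x_2 = 0.
x_2 ∧ x_2 = 0 ∧ 0 = 0
¬x_1 = ¬1/6 = 5/6
(x_2 ∧ x_2) ∨ ¬x_1 = 0 ∨ 5/6 = 5/6
¬((x_2 ∧ x_2) ∨ ¬x_1) = ¬5/6 = 1/6
¬¬((x_2 ∧ x_2) ∨ ¬x_1) = ¬1/6 = 5/6
x_2 ≡ x_2 = 0 ≡ 0 = 1
¬x_1 = ¬1/6 = 5/6
(x_2 ≡ x_2) ∨ ¬x_1 = 1 ∨ 5/6 = 1
¬¬((x_2 ∧ x_2) ∨ ¬x_1) ≡ ((x_2 ≡ x_2) ∨ ¬x_1) = 5/6 ≡ 1 = 5/6
This gives 5/6 ≠ 1.

No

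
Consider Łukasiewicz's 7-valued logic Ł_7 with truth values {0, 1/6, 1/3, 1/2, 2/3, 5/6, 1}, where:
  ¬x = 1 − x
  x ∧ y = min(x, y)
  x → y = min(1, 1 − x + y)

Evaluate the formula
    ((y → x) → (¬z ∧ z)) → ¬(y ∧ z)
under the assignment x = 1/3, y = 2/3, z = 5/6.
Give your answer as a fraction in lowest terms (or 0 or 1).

y → x = 2/3 → 1/3 = 2/3
¬z = ¬5/6 = 1/6
¬z ∧ z = 1/6 ∧ 5/6 = 1/6
(y → x) → (¬z ∧ z) = 2/3 → 1/6 = 1/2
y ∧ z = 2/3 ∧ 5/6 = 2/3
¬(y ∧ z) = ¬2/3 = 1/3
((y → x) → (¬z ∧ z)) → ¬(y ∧ z) = 1/2 → 1/3 = 5/6

5/6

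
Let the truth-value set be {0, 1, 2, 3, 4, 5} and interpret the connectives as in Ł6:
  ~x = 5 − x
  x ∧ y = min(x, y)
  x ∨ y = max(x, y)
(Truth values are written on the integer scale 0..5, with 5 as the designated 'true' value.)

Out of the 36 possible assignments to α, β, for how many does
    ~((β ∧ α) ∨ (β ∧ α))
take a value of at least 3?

27

value 5: 11 assignments (counts)
value 4: 9 assignments (counts)
value 3: 7 assignments (counts)
value 2: 5 assignments
value 1: 3 assignments
value 0: 1 assignment
So 27 of the 36 assignments meet the threshold.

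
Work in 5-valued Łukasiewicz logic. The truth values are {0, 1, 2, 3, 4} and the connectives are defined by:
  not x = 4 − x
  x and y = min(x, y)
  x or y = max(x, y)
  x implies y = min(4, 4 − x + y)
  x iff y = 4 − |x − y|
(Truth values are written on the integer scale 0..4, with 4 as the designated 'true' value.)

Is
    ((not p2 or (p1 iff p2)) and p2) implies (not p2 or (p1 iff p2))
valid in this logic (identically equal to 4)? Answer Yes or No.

At p1 = 1, p2 = 0, for instance:
not p2 = not 0 = 4
p1 iff p2 = 1 iff 0 = 3
not p2 or (p1 iff p2) = 4 or 3 = 4
(not p2 or (p1 iff p2)) and p2 = 4 and 0 = 0
((not p2 or (p1 iff p2)) and p2) implies (not p2 or (p1 iff p2)) = 0 implies 4 = 4
and checking the remaining 24 assignments likewise gives ≥ 4 in every case.

Yes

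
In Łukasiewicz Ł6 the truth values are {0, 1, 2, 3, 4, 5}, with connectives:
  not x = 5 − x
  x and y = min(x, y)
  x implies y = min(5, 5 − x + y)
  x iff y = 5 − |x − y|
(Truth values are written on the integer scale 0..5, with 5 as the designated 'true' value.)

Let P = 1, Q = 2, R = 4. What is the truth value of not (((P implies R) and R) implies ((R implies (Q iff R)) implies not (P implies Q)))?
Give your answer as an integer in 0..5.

3

P implies R = 1 implies 4 = 5
(P implies R) and R = 5 and 4 = 4
Q iff R = 2 iff 4 = 3
R implies (Q iff R) = 4 implies 3 = 4
P implies Q = 1 implies 2 = 5
not (P implies Q) = not 5 = 0
(R implies (Q iff R)) implies not (P implies Q) = 4 implies 0 = 1
((P implies R) and R) implies ((R implies (Q iff R)) implies not (P implies Q)) = 4 implies 1 = 2
not (((P implies R) and R) implies ((R implies (Q iff R)) implies not (P implies Q))) = not 2 = 3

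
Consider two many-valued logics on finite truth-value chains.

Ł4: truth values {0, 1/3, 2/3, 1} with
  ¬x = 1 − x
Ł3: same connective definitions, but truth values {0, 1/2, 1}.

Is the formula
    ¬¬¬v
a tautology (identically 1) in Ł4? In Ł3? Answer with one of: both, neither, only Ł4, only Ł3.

neither

In Ł4: at v = 1/3 the value is 2/3 — not a tautology.
In Ł3: at v = 1/2 the value is 1/2 — not a tautology.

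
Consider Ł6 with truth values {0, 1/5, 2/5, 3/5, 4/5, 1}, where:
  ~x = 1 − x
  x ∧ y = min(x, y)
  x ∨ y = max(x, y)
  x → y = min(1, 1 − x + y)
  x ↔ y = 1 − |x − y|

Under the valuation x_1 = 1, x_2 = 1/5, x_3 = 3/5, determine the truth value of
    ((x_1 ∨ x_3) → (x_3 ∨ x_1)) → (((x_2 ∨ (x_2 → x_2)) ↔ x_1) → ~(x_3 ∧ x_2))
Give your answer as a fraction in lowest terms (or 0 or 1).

4/5

x_1 ∨ x_3 = 1 ∨ 3/5 = 1
x_3 ∨ x_1 = 3/5 ∨ 1 = 1
(x_1 ∨ x_3) → (x_3 ∨ x_1) = 1 → 1 = 1
x_2 → x_2 = 1/5 → 1/5 = 1
x_2 ∨ (x_2 → x_2) = 1/5 ∨ 1 = 1
(x_2 ∨ (x_2 → x_2)) ↔ x_1 = 1 ↔ 1 = 1
x_3 ∧ x_2 = 3/5 ∧ 1/5 = 1/5
~(x_3 ∧ x_2) = ~1/5 = 4/5
((x_2 ∨ (x_2 → x_2)) ↔ x_1) → ~(x_3 ∧ x_2) = 1 → 4/5 = 4/5
((x_1 ∨ x_3) → (x_3 ∨ x_1)) → (((x_2 ∨ (x_2 → x_2)) ↔ x_1) → ~(x_3 ∧ x_2)) = 1 → 4/5 = 4/5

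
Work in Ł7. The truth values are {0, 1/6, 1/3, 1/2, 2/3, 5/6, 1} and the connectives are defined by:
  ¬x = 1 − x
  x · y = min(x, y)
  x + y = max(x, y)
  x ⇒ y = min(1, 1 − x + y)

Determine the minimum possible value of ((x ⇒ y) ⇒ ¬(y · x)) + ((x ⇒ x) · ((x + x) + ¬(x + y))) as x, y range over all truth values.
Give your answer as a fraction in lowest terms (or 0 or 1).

1/2

Take x = 1/2, y = 1/2:
x ⇒ y = 1/2 ⇒ 1/2 = 1
y · x = 1/2 · 1/2 = 1/2
¬(y · x) = ¬1/2 = 1/2
(x ⇒ y) ⇒ ¬(y · x) = 1 ⇒ 1/2 = 1/2
x ⇒ x = 1/2 ⇒ 1/2 = 1
x + x = 1/2 + 1/2 = 1/2
x + y = 1/2 + 1/2 = 1/2
¬(x + y) = ¬1/2 = 1/2
(x + x) + ¬(x + y) = 1/2 + 1/2 = 1/2
(x ⇒ x) · ((x + x) + ¬(x + y)) = 1 · 1/2 = 1/2
((x ⇒ y) ⇒ ¬(y · x)) + ((x ⇒ x) · ((x + x) + ¬(x + y))) = 1/2 + 1/2 = 1/2
No assignment yields a value below 1/2, so this is the minimum.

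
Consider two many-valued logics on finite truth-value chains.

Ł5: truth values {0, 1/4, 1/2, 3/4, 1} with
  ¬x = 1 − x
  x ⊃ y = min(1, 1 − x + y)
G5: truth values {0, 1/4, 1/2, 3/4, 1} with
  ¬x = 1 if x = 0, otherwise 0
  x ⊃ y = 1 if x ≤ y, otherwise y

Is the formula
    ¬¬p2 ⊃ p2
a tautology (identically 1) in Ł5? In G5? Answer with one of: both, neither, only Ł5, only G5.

only Ł5

In Ł5: every assignment gives 1 — tautology.
In G5: at p2 = 1/4 the value is 1/4 — not a tautology.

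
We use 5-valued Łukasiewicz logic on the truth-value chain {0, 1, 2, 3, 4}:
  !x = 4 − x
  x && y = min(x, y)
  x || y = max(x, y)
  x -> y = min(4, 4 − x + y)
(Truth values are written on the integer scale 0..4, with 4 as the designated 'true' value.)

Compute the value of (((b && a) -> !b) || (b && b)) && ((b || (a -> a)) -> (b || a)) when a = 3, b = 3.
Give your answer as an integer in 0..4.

3

b && a = 3 && 3 = 3
!b = !3 = 1
(b && a) -> !b = 3 -> 1 = 2
b && b = 3 && 3 = 3
((b && a) -> !b) || (b && b) = 2 || 3 = 3
a -> a = 3 -> 3 = 4
b || (a -> a) = 3 || 4 = 4
b || a = 3 || 3 = 3
(b || (a -> a)) -> (b || a) = 4 -> 3 = 3
(((b && a) -> !b) || (b && b)) && ((b || (a -> a)) -> (b || a)) = 3 && 3 = 3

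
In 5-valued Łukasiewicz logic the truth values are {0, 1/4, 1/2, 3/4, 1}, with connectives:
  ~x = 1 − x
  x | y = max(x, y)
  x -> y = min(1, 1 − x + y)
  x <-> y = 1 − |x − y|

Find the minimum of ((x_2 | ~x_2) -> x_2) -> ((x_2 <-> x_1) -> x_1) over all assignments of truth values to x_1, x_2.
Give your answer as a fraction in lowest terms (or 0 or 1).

Take x_1 = 0, x_2 = 1/2:
~x_2 = ~1/2 = 1/2
x_2 | ~x_2 = 1/2 | 1/2 = 1/2
(x_2 | ~x_2) -> x_2 = 1/2 -> 1/2 = 1
x_2 <-> x_1 = 1/2 <-> 0 = 1/2
(x_2 <-> x_1) -> x_1 = 1/2 -> 0 = 1/2
((x_2 | ~x_2) -> x_2) -> ((x_2 <-> x_1) -> x_1) = 1 -> 1/2 = 1/2
No assignment yields a value below 1/2, so this is the minimum.

1/2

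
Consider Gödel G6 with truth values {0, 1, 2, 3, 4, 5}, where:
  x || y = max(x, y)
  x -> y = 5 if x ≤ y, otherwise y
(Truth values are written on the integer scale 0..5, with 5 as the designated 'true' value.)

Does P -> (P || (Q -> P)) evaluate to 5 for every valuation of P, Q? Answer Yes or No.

At P = 5, Q = 1, for instance:
Q -> P = 1 -> 5 = 5
P || (Q -> P) = 5 || 5 = 5
P -> (P || (Q -> P)) = 5 -> 5 = 5
and checking the remaining 35 assignments likewise gives ≥ 5 in every case.

Yes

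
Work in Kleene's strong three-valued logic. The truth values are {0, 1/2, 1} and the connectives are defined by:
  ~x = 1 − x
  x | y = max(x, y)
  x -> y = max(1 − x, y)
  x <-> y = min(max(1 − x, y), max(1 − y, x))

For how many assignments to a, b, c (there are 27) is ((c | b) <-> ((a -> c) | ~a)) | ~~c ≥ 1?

12

value 1: 12 assignments (counts)
value 1/2: 13 assignments
value 0: 2 assignments
So 12 of the 27 assignments meet the threshold.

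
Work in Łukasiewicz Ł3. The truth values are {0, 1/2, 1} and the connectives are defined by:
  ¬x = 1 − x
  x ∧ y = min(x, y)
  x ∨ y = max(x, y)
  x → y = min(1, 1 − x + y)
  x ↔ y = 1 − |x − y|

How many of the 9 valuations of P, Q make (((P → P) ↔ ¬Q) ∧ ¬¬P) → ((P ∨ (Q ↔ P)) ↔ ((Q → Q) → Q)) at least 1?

8

P = 0, Q = 0 ↦ 1  ≥
P = 0, Q = 1/2 ↦ 1  ≥
P = 0, Q = 1 ↦ 1  ≥
P = 1/2, Q = 0 ↦ 1  ≥
P = 1/2, Q = 1/2 ↦ 1  ≥
P = 1/2, Q = 1 ↦ 1  ≥
P = 1, Q = 0 ↦ 0  <
P = 1, Q = 1/2 ↦ 1  ≥
P = 1, Q = 1 ↦ 1  ≥
So 8 of the 9 assignments meet the threshold.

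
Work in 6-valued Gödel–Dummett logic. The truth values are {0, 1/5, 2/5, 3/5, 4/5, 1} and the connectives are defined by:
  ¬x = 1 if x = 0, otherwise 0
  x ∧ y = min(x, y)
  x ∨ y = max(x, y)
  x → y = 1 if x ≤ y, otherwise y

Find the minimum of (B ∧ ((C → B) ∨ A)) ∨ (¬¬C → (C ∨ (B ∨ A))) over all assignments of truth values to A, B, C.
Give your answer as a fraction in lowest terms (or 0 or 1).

1/5

Take A = 0, B = 0, C = 1/5:
C → B = 1/5 → 0 = 0
(C → B) ∨ A = 0 ∨ 0 = 0
B ∧ ((C → B) ∨ A) = 0 ∧ 0 = 0
¬C = ¬1/5 = 0
¬¬C = ¬0 = 1
B ∨ A = 0 ∨ 0 = 0
C ∨ (B ∨ A) = 1/5 ∨ 0 = 1/5
¬¬C → (C ∨ (B ∨ A)) = 1 → 1/5 = 1/5
(B ∧ ((C → B) ∨ A)) ∨ (¬¬C → (C ∨ (B ∨ A))) = 0 ∨ 1/5 = 1/5
No assignment yields a value below 1/5, so this is the minimum.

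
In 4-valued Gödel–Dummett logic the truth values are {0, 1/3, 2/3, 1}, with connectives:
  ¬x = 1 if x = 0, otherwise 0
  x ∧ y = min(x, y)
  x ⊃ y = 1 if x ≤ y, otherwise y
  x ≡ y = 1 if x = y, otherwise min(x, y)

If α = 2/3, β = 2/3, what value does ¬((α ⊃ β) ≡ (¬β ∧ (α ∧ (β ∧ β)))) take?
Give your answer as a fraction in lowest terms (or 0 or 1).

1

α ⊃ β = 2/3 ⊃ 2/3 = 1
¬β = ¬2/3 = 0
β ∧ β = 2/3 ∧ 2/3 = 2/3
α ∧ (β ∧ β) = 2/3 ∧ 2/3 = 2/3
¬β ∧ (α ∧ (β ∧ β)) = 0 ∧ 2/3 = 0
(α ⊃ β) ≡ (¬β ∧ (α ∧ (β ∧ β))) = 1 ≡ 0 = 0
¬((α ⊃ β) ≡ (¬β ∧ (α ∧ (β ∧ β)))) = ¬0 = 1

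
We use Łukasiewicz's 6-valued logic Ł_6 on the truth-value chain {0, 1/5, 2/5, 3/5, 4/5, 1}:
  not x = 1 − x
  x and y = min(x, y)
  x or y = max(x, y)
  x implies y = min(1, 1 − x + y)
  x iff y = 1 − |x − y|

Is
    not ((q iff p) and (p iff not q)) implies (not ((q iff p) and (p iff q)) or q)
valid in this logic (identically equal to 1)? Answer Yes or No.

Counterexample: take p = 0, q = 0.
q iff p = 0 iff 0 = 1
not q = not 0 = 1
p iff not q = 0 iff 1 = 0
(q iff p) and (p iff not q) = 1 and 0 = 0
not ((q iff p) and (p iff not q)) = not 0 = 1
q iff p = 0 iff 0 = 1
p iff q = 0 iff 0 = 1
(q iff p) and (p iff q) = 1 and 1 = 1
not ((q iff p) and (p iff q)) = not 1 = 0
not ((q iff p) and (p iff q)) or q = 0 or 0 = 0
not ((q iff p) and (p iff not q)) implies (not ((q iff p) and (p iff q)) or q) = 1 implies 0 = 0
This gives 0 ≠ 1.

No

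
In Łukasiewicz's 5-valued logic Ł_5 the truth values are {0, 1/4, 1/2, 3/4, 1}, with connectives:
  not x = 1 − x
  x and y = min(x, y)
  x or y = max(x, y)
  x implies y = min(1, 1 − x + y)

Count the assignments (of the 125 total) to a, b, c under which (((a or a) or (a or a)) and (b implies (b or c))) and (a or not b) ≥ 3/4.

value 1: 25 assignments (counts)
value 3/4: 25 assignments (counts)
value 1/2: 25 assignments
value 1/4: 25 assignments
value 0: 25 assignments
So 50 of the 125 assignments meet the threshold.

50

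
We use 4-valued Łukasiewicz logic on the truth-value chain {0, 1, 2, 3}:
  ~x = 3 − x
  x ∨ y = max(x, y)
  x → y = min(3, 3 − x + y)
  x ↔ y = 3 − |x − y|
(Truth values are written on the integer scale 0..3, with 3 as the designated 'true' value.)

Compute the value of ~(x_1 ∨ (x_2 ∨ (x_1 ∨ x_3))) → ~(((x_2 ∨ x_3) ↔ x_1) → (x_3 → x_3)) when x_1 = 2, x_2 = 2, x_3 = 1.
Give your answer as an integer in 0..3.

2

x_1 ∨ x_3 = 2 ∨ 1 = 2
x_2 ∨ (x_1 ∨ x_3) = 2 ∨ 2 = 2
x_1 ∨ (x_2 ∨ (x_1 ∨ x_3)) = 2 ∨ 2 = 2
~(x_1 ∨ (x_2 ∨ (x_1 ∨ x_3))) = ~2 = 1
x_2 ∨ x_3 = 2 ∨ 1 = 2
(x_2 ∨ x_3) ↔ x_1 = 2 ↔ 2 = 3
x_3 → x_3 = 1 → 1 = 3
((x_2 ∨ x_3) ↔ x_1) → (x_3 → x_3) = 3 → 3 = 3
~(((x_2 ∨ x_3) ↔ x_1) → (x_3 → x_3)) = ~3 = 0
~(x_1 ∨ (x_2 ∨ (x_1 ∨ x_3))) → ~(((x_2 ∨ x_3) ↔ x_1) → (x_3 → x_3)) = 1 → 0 = 2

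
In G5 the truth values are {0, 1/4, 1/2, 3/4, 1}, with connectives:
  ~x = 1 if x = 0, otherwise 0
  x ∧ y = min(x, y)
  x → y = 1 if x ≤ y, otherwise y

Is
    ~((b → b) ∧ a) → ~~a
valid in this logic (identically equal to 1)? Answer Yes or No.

No

Counterexample: take a = 0, b = 0.
b → b = 0 → 0 = 1
(b → b) ∧ a = 1 ∧ 0 = 0
~((b → b) ∧ a) = ~0 = 1
~a = ~0 = 1
~~a = ~1 = 0
~((b → b) ∧ a) → ~~a = 1 → 0 = 0
This gives 0 ≠ 1.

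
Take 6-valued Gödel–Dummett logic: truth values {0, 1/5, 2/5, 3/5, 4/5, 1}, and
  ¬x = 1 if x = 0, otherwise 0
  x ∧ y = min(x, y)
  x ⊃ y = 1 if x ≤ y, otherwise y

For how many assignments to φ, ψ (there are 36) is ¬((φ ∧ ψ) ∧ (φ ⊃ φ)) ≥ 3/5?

value 1: 11 assignments (counts)
value 0: 25 assignments
So 11 of the 36 assignments meet the threshold.

11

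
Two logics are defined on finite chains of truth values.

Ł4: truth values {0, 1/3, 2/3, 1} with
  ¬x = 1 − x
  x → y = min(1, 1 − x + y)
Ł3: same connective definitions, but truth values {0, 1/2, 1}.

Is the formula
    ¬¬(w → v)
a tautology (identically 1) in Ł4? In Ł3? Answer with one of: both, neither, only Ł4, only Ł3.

neither

In Ł4: at v = 0, w = 1/3 the value is 2/3 — not a tautology.
In Ł3: at v = 0, w = 1/2 the value is 1/2 — not a tautology.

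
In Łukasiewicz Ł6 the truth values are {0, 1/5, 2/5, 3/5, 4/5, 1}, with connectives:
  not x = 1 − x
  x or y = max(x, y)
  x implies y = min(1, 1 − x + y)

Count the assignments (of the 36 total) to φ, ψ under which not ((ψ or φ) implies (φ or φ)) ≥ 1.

value 1: 1 assignment (counts)
value 4/5: 2 assignments
value 3/5: 3 assignments
value 2/5: 4 assignments
value 1/5: 5 assignments
value 0: 21 assignments
So 1 of the 36 assignments meets the threshold.

1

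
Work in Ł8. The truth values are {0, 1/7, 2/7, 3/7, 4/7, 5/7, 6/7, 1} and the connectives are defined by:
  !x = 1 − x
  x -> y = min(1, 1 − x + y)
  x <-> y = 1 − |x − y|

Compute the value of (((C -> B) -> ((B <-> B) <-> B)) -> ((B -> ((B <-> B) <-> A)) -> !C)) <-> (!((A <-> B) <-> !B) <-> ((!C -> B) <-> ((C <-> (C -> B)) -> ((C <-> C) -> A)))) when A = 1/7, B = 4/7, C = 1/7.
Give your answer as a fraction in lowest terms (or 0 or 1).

3/7

C -> B = 1/7 -> 4/7 = 1
B <-> B = 4/7 <-> 4/7 = 1
(B <-> B) <-> B = 1 <-> 4/7 = 4/7
(C -> B) -> ((B <-> B) <-> B) = 1 -> 4/7 = 4/7
B <-> B = 4/7 <-> 4/7 = 1
(B <-> B) <-> A = 1 <-> 1/7 = 1/7
B -> ((B <-> B) <-> A) = 4/7 -> 1/7 = 4/7
!C = !1/7 = 6/7
(B -> ((B <-> B) <-> A)) -> !C = 4/7 -> 6/7 = 1
((C -> B) -> ((B <-> B) <-> B)) -> ((B -> ((B <-> B) <-> A)) -> !C) = 4/7 -> 1 = 1
A <-> B = 1/7 <-> 4/7 = 4/7
!B = !4/7 = 3/7
(A <-> B) <-> !B = 4/7 <-> 3/7 = 6/7
!((A <-> B) <-> !B) = !6/7 = 1/7
!C = !1/7 = 6/7
!C -> B = 6/7 -> 4/7 = 5/7
C -> B = 1/7 -> 4/7 = 1
C <-> (C -> B) = 1/7 <-> 1 = 1/7
C <-> C = 1/7 <-> 1/7 = 1
(C <-> C) -> A = 1 -> 1/7 = 1/7
(C <-> (C -> B)) -> ((C <-> C) -> A) = 1/7 -> 1/7 = 1
(!C -> B) <-> ((C <-> (C -> B)) -> ((C <-> C) -> A)) = 5/7 <-> 1 = 5/7
!((A <-> B) <-> !B) <-> ((!C -> B) <-> ((C <-> (C -> B)) -> ((C <-> C) -> A))) = 1/7 <-> 5/7 = 3/7
(((C -> B) -> ((B <-> B) <-> B)) -> ((B -> ((B <-> B) <-> A)) -> !C)) <-> (!((A <-> B) <-> !B) <-> ((!C -> B) <-> ((C <-> (C -> B)) -> ((C <-> C) -> A)))) = 1 <-> 3/7 = 3/7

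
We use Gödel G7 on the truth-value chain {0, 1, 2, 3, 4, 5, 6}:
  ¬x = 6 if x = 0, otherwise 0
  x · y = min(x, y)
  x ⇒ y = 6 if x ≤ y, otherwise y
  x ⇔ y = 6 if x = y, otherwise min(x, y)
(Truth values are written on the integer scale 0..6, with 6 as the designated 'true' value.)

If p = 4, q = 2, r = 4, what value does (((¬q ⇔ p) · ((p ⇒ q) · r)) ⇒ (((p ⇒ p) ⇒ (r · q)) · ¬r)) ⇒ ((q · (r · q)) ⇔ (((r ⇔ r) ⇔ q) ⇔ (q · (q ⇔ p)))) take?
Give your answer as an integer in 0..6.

2

¬q = ¬2 = 0
¬q ⇔ p = 0 ⇔ 4 = 0
p ⇒ q = 4 ⇒ 2 = 2
(p ⇒ q) · r = 2 · 4 = 2
(¬q ⇔ p) · ((p ⇒ q) · r) = 0 · 2 = 0
p ⇒ p = 4 ⇒ 4 = 6
r · q = 4 · 2 = 2
(p ⇒ p) ⇒ (r · q) = 6 ⇒ 2 = 2
¬r = ¬4 = 0
((p ⇒ p) ⇒ (r · q)) · ¬r = 2 · 0 = 0
((¬q ⇔ p) · ((p ⇒ q) · r)) ⇒ (((p ⇒ p) ⇒ (r · q)) · ¬r) = 0 ⇒ 0 = 6
r · q = 4 · 2 = 2
q · (r · q) = 2 · 2 = 2
r ⇔ r = 4 ⇔ 4 = 6
(r ⇔ r) ⇔ q = 6 ⇔ 2 = 2
q ⇔ p = 2 ⇔ 4 = 2
q · (q ⇔ p) = 2 · 2 = 2
((r ⇔ r) ⇔ q) ⇔ (q · (q ⇔ p)) = 2 ⇔ 2 = 6
(q · (r · q)) ⇔ (((r ⇔ r) ⇔ q) ⇔ (q · (q ⇔ p))) = 2 ⇔ 6 = 2
(((¬q ⇔ p) · ((p ⇒ q) · r)) ⇒ (((p ⇒ p) ⇒ (r · q)) · ¬r)) ⇒ ((q · (r · q)) ⇔ (((r ⇔ r) ⇔ q) ⇔ (q · (q ⇔ p)))) = 6 ⇒ 2 = 2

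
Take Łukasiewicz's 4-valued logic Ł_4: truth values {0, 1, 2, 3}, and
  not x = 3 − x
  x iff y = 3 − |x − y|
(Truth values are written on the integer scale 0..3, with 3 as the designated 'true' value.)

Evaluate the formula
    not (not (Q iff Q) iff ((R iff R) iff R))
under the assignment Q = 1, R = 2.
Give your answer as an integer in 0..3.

2

Q iff Q = 1 iff 1 = 3
not (Q iff Q) = not 3 = 0
R iff R = 2 iff 2 = 3
(R iff R) iff R = 3 iff 2 = 2
not (Q iff Q) iff ((R iff R) iff R) = 0 iff 2 = 1
not (not (Q iff Q) iff ((R iff R) iff R)) = not 1 = 2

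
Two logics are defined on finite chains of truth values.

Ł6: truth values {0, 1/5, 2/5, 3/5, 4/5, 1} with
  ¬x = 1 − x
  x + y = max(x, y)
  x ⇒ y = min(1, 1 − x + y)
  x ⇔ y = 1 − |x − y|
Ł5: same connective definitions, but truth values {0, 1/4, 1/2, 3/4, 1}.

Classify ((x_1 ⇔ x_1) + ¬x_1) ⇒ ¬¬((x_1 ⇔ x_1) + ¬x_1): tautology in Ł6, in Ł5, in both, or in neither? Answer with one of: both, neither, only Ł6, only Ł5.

both

In Ł6: every assignment gives 1 — tautology.
In Ł5: every assignment gives 1 — tautology.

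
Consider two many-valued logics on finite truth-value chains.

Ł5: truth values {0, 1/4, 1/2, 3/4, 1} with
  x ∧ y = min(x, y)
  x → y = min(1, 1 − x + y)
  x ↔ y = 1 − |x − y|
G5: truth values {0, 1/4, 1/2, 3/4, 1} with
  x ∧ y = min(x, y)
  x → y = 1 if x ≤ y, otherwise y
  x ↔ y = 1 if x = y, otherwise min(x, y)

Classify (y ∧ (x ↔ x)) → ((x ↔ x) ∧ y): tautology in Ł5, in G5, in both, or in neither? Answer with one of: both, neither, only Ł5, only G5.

In Ł5: every assignment gives 1 — tautology.
In G5: every assignment gives 1 — tautology.

both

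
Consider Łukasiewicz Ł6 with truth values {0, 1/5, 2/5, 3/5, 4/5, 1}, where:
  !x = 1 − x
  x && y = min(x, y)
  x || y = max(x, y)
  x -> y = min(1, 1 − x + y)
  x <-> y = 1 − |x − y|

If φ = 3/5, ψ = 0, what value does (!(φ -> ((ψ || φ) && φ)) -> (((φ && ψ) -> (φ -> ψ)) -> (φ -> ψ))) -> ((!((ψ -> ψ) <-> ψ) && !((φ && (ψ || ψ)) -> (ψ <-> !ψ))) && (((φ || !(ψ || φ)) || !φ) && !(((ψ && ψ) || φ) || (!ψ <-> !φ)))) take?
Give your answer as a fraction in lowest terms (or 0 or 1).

0

ψ || φ = 0 || 3/5 = 3/5
(ψ || φ) && φ = 3/5 && 3/5 = 3/5
φ -> ((ψ || φ) && φ) = 3/5 -> 3/5 = 1
!(φ -> ((ψ || φ) && φ)) = !1 = 0
φ && ψ = 3/5 && 0 = 0
φ -> ψ = 3/5 -> 0 = 2/5
(φ && ψ) -> (φ -> ψ) = 0 -> 2/5 = 1
φ -> ψ = 3/5 -> 0 = 2/5
((φ && ψ) -> (φ -> ψ)) -> (φ -> ψ) = 1 -> 2/5 = 2/5
!(φ -> ((ψ || φ) && φ)) -> (((φ && ψ) -> (φ -> ψ)) -> (φ -> ψ)) = 0 -> 2/5 = 1
ψ -> ψ = 0 -> 0 = 1
(ψ -> ψ) <-> ψ = 1 <-> 0 = 0
!((ψ -> ψ) <-> ψ) = !0 = 1
ψ || ψ = 0 || 0 = 0
φ && (ψ || ψ) = 3/5 && 0 = 0
!ψ = !0 = 1
ψ <-> !ψ = 0 <-> 1 = 0
(φ && (ψ || ψ)) -> (ψ <-> !ψ) = 0 -> 0 = 1
!((φ && (ψ || ψ)) -> (ψ <-> !ψ)) = !1 = 0
!((ψ -> ψ) <-> ψ) && !((φ && (ψ || ψ)) -> (ψ <-> !ψ)) = 1 && 0 = 0
ψ || φ = 0 || 3/5 = 3/5
!(ψ || φ) = !3/5 = 2/5
φ || !(ψ || φ) = 3/5 || 2/5 = 3/5
!φ = !3/5 = 2/5
(φ || !(ψ || φ)) || !φ = 3/5 || 2/5 = 3/5
ψ && ψ = 0 && 0 = 0
(ψ && ψ) || φ = 0 || 3/5 = 3/5
!ψ = !0 = 1
!φ = !3/5 = 2/5
!ψ <-> !φ = 1 <-> 2/5 = 2/5
((ψ && ψ) || φ) || (!ψ <-> !φ) = 3/5 || 2/5 = 3/5
!(((ψ && ψ) || φ) || (!ψ <-> !φ)) = !3/5 = 2/5
((φ || !(ψ || φ)) || !φ) && !(((ψ && ψ) || φ) || (!ψ <-> !φ)) = 3/5 && 2/5 = 2/5
(!((ψ -> ψ) <-> ψ) && !((φ && (ψ || ψ)) -> (ψ <-> !ψ))) && (((φ || !(ψ || φ)) || !φ) && !(((ψ && ψ) || φ) || (!ψ <-> !φ))) = 0 && 2/5 = 0
(!(φ -> ((ψ || φ) && φ)) -> (((φ && ψ) -> (φ -> ψ)) -> (φ -> ψ))) -> ((!((ψ -> ψ) <-> ψ) && !((φ && (ψ || ψ)) -> (ψ <-> !ψ))) && (((φ || !(ψ || φ)) || !φ) && !(((ψ && ψ) || φ) || (!ψ <-> !φ)))) = 1 -> 0 = 0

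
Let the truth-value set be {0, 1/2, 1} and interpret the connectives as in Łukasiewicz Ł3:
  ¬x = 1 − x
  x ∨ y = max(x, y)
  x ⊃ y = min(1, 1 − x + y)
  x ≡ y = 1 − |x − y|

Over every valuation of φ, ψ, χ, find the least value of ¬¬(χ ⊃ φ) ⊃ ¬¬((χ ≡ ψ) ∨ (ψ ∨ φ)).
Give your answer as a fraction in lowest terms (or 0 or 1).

Take φ = 0, ψ = 1/2, χ = 0:
χ ⊃ φ = 0 ⊃ 0 = 1
¬(χ ⊃ φ) = ¬1 = 0
¬¬(χ ⊃ φ) = ¬0 = 1
χ ≡ ψ = 0 ≡ 1/2 = 1/2
ψ ∨ φ = 1/2 ∨ 0 = 1/2
(χ ≡ ψ) ∨ (ψ ∨ φ) = 1/2 ∨ 1/2 = 1/2
¬((χ ≡ ψ) ∨ (ψ ∨ φ)) = ¬1/2 = 1/2
¬¬((χ ≡ ψ) ∨ (ψ ∨ φ)) = ¬1/2 = 1/2
¬¬(χ ⊃ φ) ⊃ ¬¬((χ ≡ ψ) ∨ (ψ ∨ φ)) = 1 ⊃ 1/2 = 1/2
No assignment yields a value below 1/2, so this is the minimum.

1/2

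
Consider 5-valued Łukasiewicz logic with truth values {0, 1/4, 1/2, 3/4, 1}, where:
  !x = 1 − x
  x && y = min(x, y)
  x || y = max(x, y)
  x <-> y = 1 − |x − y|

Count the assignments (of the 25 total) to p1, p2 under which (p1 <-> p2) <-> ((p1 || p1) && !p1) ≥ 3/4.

value 1: 6 assignments (counts)
value 3/4: 6 assignments (counts)
value 1/2: 7 assignments
value 1/4: 4 assignments
value 0: 2 assignments
So 12 of the 25 assignments meet the threshold.

12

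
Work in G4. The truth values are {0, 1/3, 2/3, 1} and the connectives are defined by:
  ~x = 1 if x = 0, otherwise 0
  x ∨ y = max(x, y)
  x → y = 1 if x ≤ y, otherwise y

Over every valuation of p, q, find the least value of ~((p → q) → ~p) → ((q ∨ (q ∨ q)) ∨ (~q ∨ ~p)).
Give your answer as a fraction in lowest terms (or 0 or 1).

Take p = 1/3, q = 1/3:
p → q = 1/3 → 1/3 = 1
~p = ~1/3 = 0
(p → q) → ~p = 1 → 0 = 0
~((p → q) → ~p) = ~0 = 1
q ∨ q = 1/3 ∨ 1/3 = 1/3
q ∨ (q ∨ q) = 1/3 ∨ 1/3 = 1/3
~q = ~1/3 = 0
~p = ~1/3 = 0
~q ∨ ~p = 0 ∨ 0 = 0
(q ∨ (q ∨ q)) ∨ (~q ∨ ~p) = 1/3 ∨ 0 = 1/3
~((p → q) → ~p) → ((q ∨ (q ∨ q)) ∨ (~q ∨ ~p)) = 1 → 1/3 = 1/3
No assignment yields a value below 1/3, so this is the minimum.

1/3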